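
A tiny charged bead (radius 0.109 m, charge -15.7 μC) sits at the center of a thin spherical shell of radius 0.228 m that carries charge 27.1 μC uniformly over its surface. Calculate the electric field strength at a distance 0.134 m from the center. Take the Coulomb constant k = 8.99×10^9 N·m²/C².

|E| ≈ 7.86e6 N/C

Use a concentric Gaussian sphere at r = 0.134 m (between the bodies, 0.109 m < r < 0.228 m).
The shell at 0.228 m lies outside the Gaussian surface, so Q_enc = -15.7 μC = -1.57×10^-5 C.
By Gauss's law, ∮E·dA = E·4πr² = Q_enc/ε₀.
E = k|Q_enc|/r² = (8.99×10^9)(1.57×10^-5)/(0.134)² = 7.86×10^6 N/C.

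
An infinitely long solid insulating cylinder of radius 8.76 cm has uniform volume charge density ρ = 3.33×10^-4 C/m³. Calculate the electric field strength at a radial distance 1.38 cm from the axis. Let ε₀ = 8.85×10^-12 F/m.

Coaxial Gaussian cylinder, radius r = 1.38 cm, length L (r < R).
Enclosed charge per unit length: λ_enc = ρ·πr² = (3.33×10^-4)π(0.0138)² = 1.992e-7 C/m.
By Gauss's law (flux through the curved wall only), E·2πrL = λ_enc L/ε₀.
E = |λ_enc|/(2πε₀r) = (1.992e-7)/(2π·8.85×10^-12·0.0138) = 2.60×10^5 N/C.

|E| = 2.60e5 N/C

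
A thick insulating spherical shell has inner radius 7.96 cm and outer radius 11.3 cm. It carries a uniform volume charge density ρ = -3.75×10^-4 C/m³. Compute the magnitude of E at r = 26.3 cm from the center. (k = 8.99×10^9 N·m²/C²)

By spherical symmetry E is radial; choose a Gaussian sphere of radius r = 26.3 cm (r > 11.3 cm, enclosing the whole shell).
Q_enc = ρ·(4π/3)(b³ − a³) = (-3.75×10^-4)·(4π/3)·((0.113)³ − (0.0796)³) = -1.474e-6 C.
Gauss's law: E·4πr² = Q_enc/ε₀.
E = k|Q_enc|/r² = (8.99×10^9)(1.474e-6)/(0.263)² = 1.92×10^5 N/C.

|E| ≈ 1.92e5 V/m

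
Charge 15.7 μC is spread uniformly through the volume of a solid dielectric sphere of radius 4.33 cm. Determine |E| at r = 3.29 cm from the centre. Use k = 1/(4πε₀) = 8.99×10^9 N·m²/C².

|E| ≈ 5.72×10^7 V/m

Use a concentric Gaussian sphere at r = 3.29 cm (r < R).
For a uniform sphere the enclosed fraction is (r/R)³, so Q_enc = (15.7 μC)(0.0329/0.0433)³ = 6.887×10^-6 C.
Since E is radial and uniform over the Gaussian sphere, Φ = E·4πr² = Q_enc/ε₀.
E = k|Q_enc|/r² = (8.99×10^9)(6.887×10^-6)/(0.0329)² = 5.72×10^7 N/C.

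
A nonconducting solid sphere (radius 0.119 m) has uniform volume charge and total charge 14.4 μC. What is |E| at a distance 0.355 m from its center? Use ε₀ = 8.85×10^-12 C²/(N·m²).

|E| ≈ 1.03e6 N/C

Take a concentric spherical Gaussian surface of radius r = 0.355 m (r > R, so the entire charge is enclosed).
Q_enc = 14.4 μC = 1.44e-5 C.
Gauss's law: E·4πr² = Q_enc/ε₀.
E = |Q_enc|/(4πε₀r²) = (1.44×10^-5)/(4π·8.85×10^-12·(0.355)²) = 1.03×10^6 N/C.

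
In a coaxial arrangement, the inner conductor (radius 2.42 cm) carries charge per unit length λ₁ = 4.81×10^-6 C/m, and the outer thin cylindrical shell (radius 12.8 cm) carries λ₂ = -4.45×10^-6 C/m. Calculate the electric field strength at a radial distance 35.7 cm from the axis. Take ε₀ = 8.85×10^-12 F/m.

|E| = 1.81e4 N/C

Choose a coaxial cylinder of radius r = 35.7 cm (arbitrary length L) as the Gaussian surface (r > 12.8 cm, enclosing both).
λ_enc = λ₁ + λ₂ = (4.81×10^-6) + (-4.45×10^-6) = 3.60×10^-7 C/m.
Since E is radial and uniform over the curved surface, Φ = E·2πrL = Q_enc/ε₀ = λ_enc L/ε₀.
E = |λ_enc|/(2πε₀r) = (3.60×10^-7)/(2π·8.85×10^-12·0.357) = 1.81×10^4 N/C.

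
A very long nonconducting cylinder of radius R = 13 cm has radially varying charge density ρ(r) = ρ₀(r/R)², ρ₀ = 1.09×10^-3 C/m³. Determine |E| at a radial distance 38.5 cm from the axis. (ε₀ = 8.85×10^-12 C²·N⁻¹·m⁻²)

1.35×10^6 N/C

By cylindrical symmetry E is radial; use a coaxial Gaussian cylinder of radius 38.5 cm and length L (r > R, full charge per length enclosed).
λ_enc = 2π ∫₀^R ρ₀(r'/R)^2 r' dr' = 2πρ₀R²/4 = 2.894×10^-5 C/m.
Gauss's law: E·2πrL = λ_enc L/ε₀.
E = |λ_enc|/(2πε₀r) = (2.894×10^-5)/(2π·8.85×10^-12·0.385) = 1.35e6 N/C.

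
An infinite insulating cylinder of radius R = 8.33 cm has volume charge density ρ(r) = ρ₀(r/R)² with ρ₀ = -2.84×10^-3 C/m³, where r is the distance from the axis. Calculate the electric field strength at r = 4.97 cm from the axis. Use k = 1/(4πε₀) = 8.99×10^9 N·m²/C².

E ≈ 1.42e6 V/m

By cylindrical symmetry E is radial; use a coaxial Gaussian cylinder of radius 4.97 cm and length L (r < R).
λ_enc = ∫₀^r ρ(r')·2πr' dr' = (2πρ₀/R²)·r^4/4 = -3.923×10^-6 C/m.
Applying ∮E·dA = Q_enc/ε₀ with the end caps contributing no flux:
E = 2k|λ_enc|/r = 2(8.99×10^9)(3.923e-6)/(0.0497) = 1.42×10^6 N/C.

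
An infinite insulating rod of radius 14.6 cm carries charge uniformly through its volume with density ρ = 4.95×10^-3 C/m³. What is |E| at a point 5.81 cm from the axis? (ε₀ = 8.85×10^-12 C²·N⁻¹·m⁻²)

Choose a coaxial cylinder of radius r = 5.81 cm (arbitrary length L) as the Gaussian surface (r < R).
Enclosed charge per unit length: λ_enc = ρ·πr² = (4.95e-3)π(0.0581)² = 5.249e-5 C/m.
Gauss's law: E·2πrL = λ_enc L/ε₀.
E = |λ_enc|/(2πε₀r) = (5.249e-5)/(2π·8.85×10^-12·0.0581) = 1.62×10^7 N/C.

E = 1.62×10^7 N/C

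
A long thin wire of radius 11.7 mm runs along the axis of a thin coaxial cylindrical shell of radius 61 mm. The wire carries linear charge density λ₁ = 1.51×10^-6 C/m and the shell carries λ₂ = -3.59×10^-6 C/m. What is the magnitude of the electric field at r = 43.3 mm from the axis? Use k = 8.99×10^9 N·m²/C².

|E| = 6.27e5 N/C

By cylindrical symmetry E is radial; use a coaxial Gaussian cylinder of radius 43.3 mm and length L (between the conductors, 11.7 mm < r < 61 mm).
The shell at 61 mm lies outside the Gaussian surface, so λ_enc = λ₁ = 1.51×10^-6 C/m.
Applying ∮E·dA = Q_enc/ε₀ with the end caps contributing no flux:
E = 2k|λ_enc|/r = 2(8.99×10^9)(1.51e-6)/(0.0433) = 6.27×10^5 N/C.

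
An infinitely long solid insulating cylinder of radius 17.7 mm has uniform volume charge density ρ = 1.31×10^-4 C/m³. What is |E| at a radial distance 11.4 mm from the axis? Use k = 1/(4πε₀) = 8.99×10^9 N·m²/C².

Choose a coaxial cylinder of radius r = 11.4 mm (arbitrary length L) as the Gaussian surface (r < R).
Enclosed charge per unit length: λ_enc = ρ·πr² = (1.31×10^-4)π(0.0114)² = 5.348×10^-8 C/m.
By Gauss's law (flux through the curved wall only), E·2πrL = λ_enc L/ε₀.
E = 2k|λ_enc|/r = 2(8.99×10^9)(5.348×10^-8)/(0.0114) = 8.44×10^4 N/C.

8.44×10^4 N/C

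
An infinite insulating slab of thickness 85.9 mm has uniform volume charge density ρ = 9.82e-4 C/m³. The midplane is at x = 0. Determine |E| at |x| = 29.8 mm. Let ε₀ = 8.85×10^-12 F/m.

By symmetry E is perpendicular to the slab. A Gaussian pillbox from −29.8 mm to +29.8 mm (face area A) lies entirely within the slab.
Q_enc = ρ·(2x)·A and flux = 2EA, so 2EA = 2ρxA/ε₀ ⇒ E = |ρ|x/ε₀.
E = (9.82×10^-4)(0.0298)/(8.85×10^-12) = 3.31×10^6 N/C.

|E| ≈ 3.31×10^6 N/C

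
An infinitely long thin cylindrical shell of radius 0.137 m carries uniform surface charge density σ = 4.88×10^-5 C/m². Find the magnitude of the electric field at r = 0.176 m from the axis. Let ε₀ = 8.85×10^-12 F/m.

Choose a coaxial cylinder of radius r = 0.176 m (arbitrary length L) as the Gaussian surface (r > 0.137 m).
The whole shell is enclosed: λ_enc = σ·2πR = (4.88e-5)·2π·(0.137) = 4.201×10^-5 C/m.
By Gauss's law (flux through the curved wall only), E·2πrL = λ_enc L/ε₀.
E = |λ_enc|/(2πε₀r) = (4.201×10^-5)/(2π·8.85×10^-12·0.176) = 4.29×10^6 N/C.

|E| ≈ 4.29×10^6 N/C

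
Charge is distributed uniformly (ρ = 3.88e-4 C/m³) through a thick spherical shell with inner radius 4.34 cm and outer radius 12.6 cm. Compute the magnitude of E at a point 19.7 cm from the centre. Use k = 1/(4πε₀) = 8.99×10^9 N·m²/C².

Use a concentric Gaussian sphere at r = 19.7 cm (r > 12.6 cm, enclosing the whole shell).
Q_enc = ρ·(4π/3)(b³ − a³) = (3.88×10^-4)·(4π/3)·((0.126)³ − (0.0434)³) = 3.118×10^-6 C.
Applying ∮E·dA = Q_enc/ε₀ with Φ = E(4πr²):
E = k|Q_enc|/r² = (8.99×10^9)(3.118×10^-6)/(0.197)² = 7.22×10^5 N/C.

|E| ≈ 7.22e5 N/C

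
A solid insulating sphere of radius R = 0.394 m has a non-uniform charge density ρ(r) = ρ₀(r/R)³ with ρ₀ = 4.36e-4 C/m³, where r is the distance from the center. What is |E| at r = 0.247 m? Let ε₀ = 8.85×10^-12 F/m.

Take a concentric spherical Gaussian surface of radius r = 0.247 m (r < R).
Integrate the density: Q_enc = 4π ∫₀^r ρ₀(r'/R)^3 r'² dr' = 4πρ₀ r^6/(6·R³) = 3.39e-6 C.
Gauss's law: E·4πr² = Q_enc/ε₀.
E = |Q_enc|/(4πε₀r²) = (3.39×10^-6)/(4π·8.85×10^-12·(0.247)²) = 5.00×10^5 N/C.

5.00×10^5 N/C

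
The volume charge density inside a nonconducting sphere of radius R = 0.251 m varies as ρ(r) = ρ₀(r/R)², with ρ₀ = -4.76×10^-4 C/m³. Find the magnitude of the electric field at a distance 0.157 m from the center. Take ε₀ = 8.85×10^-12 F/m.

Take a concentric spherical Gaussian surface of radius r = 0.157 m (r < R).
Q_enc = ∫₀^r ρ(r')·4πr'² dr' = (4πρ₀/R²) ∫₀^r r'^4 dr' = 4πρ₀ r^5/(5·R²) = -1.811e-6 C.
By Gauss's law, ∮E·dA = E·4πr² = Q_enc/ε₀.
E = |Q_enc|/(4πε₀r²) = (1.811×10^-6)/(4π·8.85×10^-12·(0.157)²) = 6.61e5 N/C.

|E| ≈ 6.61×10^5 V/m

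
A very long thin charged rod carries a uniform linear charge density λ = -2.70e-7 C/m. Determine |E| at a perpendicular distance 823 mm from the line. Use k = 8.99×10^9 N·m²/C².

E ≈ 5.90×10^3 N/C

By cylindrical symmetry E is radial; use a coaxial Gaussian cylinder of radius 823 mm and length L.
Q_enc = λL, so λ_enc = -2.70e-7 C/m.
Applying ∮E·dA = Q_enc/ε₀ with the end caps contributing no flux:
E = 2k|λ_enc|/r = 2(8.99×10^9)(2.70×10^-7)/(0.823) = 5.90×10^3 N/C.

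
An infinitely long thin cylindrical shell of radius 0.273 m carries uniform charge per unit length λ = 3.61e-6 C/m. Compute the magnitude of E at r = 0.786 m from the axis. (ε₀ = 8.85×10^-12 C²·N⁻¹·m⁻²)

Choose a coaxial cylinder of radius r = 0.786 m (arbitrary length L) as the Gaussian surface (r > 0.273 m).
The full line charge is enclosed: λ_enc = 3.61×10^-6 C/m.
Gauss's law: E·2πrL = λ_enc L/ε₀.
E = |λ_enc|/(2πε₀r) = (3.61×10^-6)/(2π·8.85×10^-12·0.786) = 8.26e4 N/C.

|E| ≈ 8.26×10^4 V/m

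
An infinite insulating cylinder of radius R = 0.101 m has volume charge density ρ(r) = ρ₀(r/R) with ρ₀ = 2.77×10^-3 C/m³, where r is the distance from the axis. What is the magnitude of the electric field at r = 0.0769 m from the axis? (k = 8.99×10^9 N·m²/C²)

|E| = 6.11e6 V/m

Take a coaxial cylindrical Gaussian surface of radius r = 0.0769 m and length L (r < R).
Integrating ρ over the cross-section to radius r: λ_enc = (2πρ₀/R) ∫₀^r r'^2 dr' = 2πρ₀ r^3/(3·R) = 2.612e-5 C/m.
Since E is radial and uniform over the curved surface, Φ = E·2πrL = Q_enc/ε₀ = λ_enc L/ε₀.
E = 2k|λ_enc|/r = 2(8.99×10^9)(2.612×10^-5)/(0.0769) = 6.11×10^6 N/C.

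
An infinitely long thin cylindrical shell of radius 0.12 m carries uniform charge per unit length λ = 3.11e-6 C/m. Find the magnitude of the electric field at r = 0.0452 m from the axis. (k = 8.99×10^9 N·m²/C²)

Choose a coaxial cylinder of radius r = 0.0452 m (arbitrary length L) as the Gaussian surface (r < 0.12 m, inside the shell).
All the surface charge lies outside this cylinder: Q_enc = 0, hence E = 0.

|E| = 0 V/m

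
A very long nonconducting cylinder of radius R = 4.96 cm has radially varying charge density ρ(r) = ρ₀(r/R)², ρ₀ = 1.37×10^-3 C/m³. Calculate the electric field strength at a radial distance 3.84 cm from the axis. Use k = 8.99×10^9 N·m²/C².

By cylindrical symmetry E is radial; use a coaxial Gaussian cylinder of radius 3.84 cm and length L (r < R).
λ_enc = ∫₀^r ρ(r')·2πr' dr' = (2πρ₀/R²)·r^4/4 = 1.902×10^-6 C/m.
Since E is radial and uniform over the curved surface, Φ = E·2πrL = Q_enc/ε₀ = λ_enc L/ε₀.
E = 2k|λ_enc|/r = 2(8.99×10^9)(1.902e-6)/(0.0384) = 8.91e5 N/C.

|E| = 8.91e5 N/C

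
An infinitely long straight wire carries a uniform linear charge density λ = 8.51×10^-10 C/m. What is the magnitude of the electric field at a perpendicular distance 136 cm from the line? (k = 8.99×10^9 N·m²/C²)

Take a coaxial cylindrical Gaussian surface of radius r = 136 cm and length L.
Q_enc = λL, so λ_enc = 8.51×10^-10 C/m.
Since E is radial and uniform over the curved surface, Φ = E·2πrL = Q_enc/ε₀ = λ_enc L/ε₀.
E = 2k|λ_enc|/r = 2(8.99×10^9)(8.51×10^-10)/(1.36) = 11.3 N/C.

11.3 V/m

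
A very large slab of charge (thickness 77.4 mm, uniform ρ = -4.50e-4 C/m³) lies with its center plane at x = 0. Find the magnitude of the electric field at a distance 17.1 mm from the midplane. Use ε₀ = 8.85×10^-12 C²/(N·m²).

E = 8.69×10^5 N/C

By symmetry E is perpendicular to the slab. A Gaussian pillbox from −17.1 mm to +17.1 mm (face area A) lies entirely within the slab.
Q_enc = ρ·(2x)·A and flux = 2EA, so 2EA = 2ρxA/ε₀ ⇒ E = |ρ|x/ε₀.
E = (4.50×10^-4)(0.0171)/(8.85×10^-12) = 8.69×10^5 N/C.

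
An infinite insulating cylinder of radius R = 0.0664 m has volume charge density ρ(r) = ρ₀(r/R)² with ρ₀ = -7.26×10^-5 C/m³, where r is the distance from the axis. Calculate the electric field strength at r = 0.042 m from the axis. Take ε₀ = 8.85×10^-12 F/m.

E ≈ 3.45×10^4 V/m

By cylindrical symmetry E is radial; use a coaxial Gaussian cylinder of radius 0.042 m and length L (r < R).
λ_enc = ∫₀^r ρ(r')·2πr' dr' = (2πρ₀/R²)·r^4/4 = -8.049×10^-8 C/m.
By Gauss's law (flux through the curved wall only), E·2πrL = λ_enc L/ε₀.
E = |λ_enc|/(2πε₀r) = (8.049×10^-8)/(2π·8.85×10^-12·0.042) = 3.45×10^4 N/C.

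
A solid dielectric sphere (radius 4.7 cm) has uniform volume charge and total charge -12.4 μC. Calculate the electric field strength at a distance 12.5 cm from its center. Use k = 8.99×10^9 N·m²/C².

|E| = 7.13×10^6 N/C

Take a concentric spherical Gaussian surface of radius r = 12.5 cm (r > R, so the entire charge is enclosed).
Q_enc = -12.4 μC = -1.24×10^-5 C.
Applying ∮E·dA = Q_enc/ε₀ with Φ = E(4πr²):
E = k|Q_enc|/r² = (8.99×10^9)(1.24×10^-5)/(0.125)² = 7.13×10^6 N/C.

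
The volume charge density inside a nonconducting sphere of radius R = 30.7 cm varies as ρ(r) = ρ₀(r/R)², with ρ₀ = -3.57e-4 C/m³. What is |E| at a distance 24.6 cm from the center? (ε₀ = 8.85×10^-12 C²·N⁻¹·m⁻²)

1.27×10^6 N/C

Use a concentric Gaussian sphere at r = 24.6 cm (r < R).
Q_enc = ∫₀^r ρ(r')·4πr'² dr' = (4πρ₀/R²) ∫₀^r r'^4 dr' = 4πρ₀ r^5/(5·R²) = -8.576×10^-6 C.
Applying ∮E·dA = Q_enc/ε₀ with Φ = E(4πr²):
E = |Q_enc|/(4πε₀r²) = (8.576×10^-6)/(4π·8.85×10^-12·(0.246)²) = 1.27×10^6 N/C.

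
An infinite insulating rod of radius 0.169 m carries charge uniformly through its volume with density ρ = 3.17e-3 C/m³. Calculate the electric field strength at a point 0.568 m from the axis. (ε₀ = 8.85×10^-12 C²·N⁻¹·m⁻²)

9.01e6 N/C

By cylindrical symmetry E is radial; use a coaxial Gaussian cylinder of radius 0.568 m and length L (r > 0.169 m, full cross-section enclosed).
λ_enc = ρ·πR² = (3.17×10^-3)π(0.169)² = 2.844e-4 C/m.
Since E is radial and uniform over the curved surface, Φ = E·2πrL = Q_enc/ε₀ = λ_enc L/ε₀.
E = |λ_enc|/(2πε₀r) = (2.844e-4)/(2π·8.85×10^-12·0.568) = 9.01e6 N/C.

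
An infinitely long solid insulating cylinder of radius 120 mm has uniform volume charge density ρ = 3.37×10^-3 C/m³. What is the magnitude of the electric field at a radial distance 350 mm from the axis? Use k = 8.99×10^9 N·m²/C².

|E| ≈ 7.83e6 V/m

Choose a coaxial cylinder of radius r = 350 mm (arbitrary length L) as the Gaussian surface (r > 120 mm, full cross-section enclosed).
λ_enc = ρ·πR² = (3.37e-3)π(0.12)² = 1.525×10^-4 C/m.
Since E is radial and uniform over the curved surface, Φ = E·2πrL = Q_enc/ε₀ = λ_enc L/ε₀.
E = 2k|λ_enc|/r = 2(8.99×10^9)(1.525×10^-4)/(0.35) = 7.83×10^6 N/C.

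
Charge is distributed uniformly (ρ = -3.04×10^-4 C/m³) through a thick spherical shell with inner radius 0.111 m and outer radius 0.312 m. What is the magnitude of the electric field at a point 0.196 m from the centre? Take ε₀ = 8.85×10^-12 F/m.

|E| = 1.84×10^6 N/C

Symmetry ⇒ E = E(r) r̂. Gaussian sphere of radius r = 0.196 m (within the shell material, 0.111 m < r < 0.312 m).
Only the shell between 0.111 m and r is enclosed: Q_enc = ρ·(4π/3)(r³ − a³) = (-3.04e-4)·(4π/3)·((0.196)³ − (0.111)³) = -7.847×10^-6 C.
By Gauss's law, ∮E·dA = E·4πr² = Q_enc/ε₀.
E = |Q_enc|/(4πε₀r²) = (7.847×10^-6)/(4π·8.85×10^-12·(0.196)²) = 1.84e6 N/C.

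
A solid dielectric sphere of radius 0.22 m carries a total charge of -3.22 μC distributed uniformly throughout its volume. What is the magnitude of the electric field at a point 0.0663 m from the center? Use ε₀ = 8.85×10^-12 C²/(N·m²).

Use a concentric Gaussian sphere at r = 0.0663 m (r < R).
For a uniform sphere the enclosed fraction is (r/R)³, so Q_enc = (-3.22 μC)(0.0663/0.22)³ = -8.813×10^-8 C.
Applying ∮E·dA = Q_enc/ε₀ with Φ = E(4πr²):
E = |Q_enc|/(4πε₀r²) = (8.813e-8)/(4π·8.85×10^-12·(0.0663)²) = 1.80e5 N/C.

|E| = 1.80×10^5 N/C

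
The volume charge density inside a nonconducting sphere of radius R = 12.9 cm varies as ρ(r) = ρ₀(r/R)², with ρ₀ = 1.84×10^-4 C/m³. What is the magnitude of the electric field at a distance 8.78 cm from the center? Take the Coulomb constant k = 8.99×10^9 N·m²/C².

|E| ≈ 1.69×10^5 N/C

Use a concentric Gaussian sphere at r = 8.78 cm (r < R).
Q_enc = ∫₀^r ρ(r')·4πr'² dr' = (4πρ₀/R²) ∫₀^r r'^4 dr' = 4πρ₀ r^5/(5·R²) = 1.45×10^-7 C.
Gauss's law: E·4πr² = Q_enc/ε₀.
E = k|Q_enc|/r² = (8.99×10^9)(1.45e-7)/(0.0878)² = 1.69e5 N/C.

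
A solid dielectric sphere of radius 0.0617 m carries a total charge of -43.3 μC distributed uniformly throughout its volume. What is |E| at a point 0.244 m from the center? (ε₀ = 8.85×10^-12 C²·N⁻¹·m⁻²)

Use a concentric Gaussian sphere at r = 0.244 m (r > R, so the entire charge is enclosed).
Q_enc = -43.3 μC = -4.33e-5 C.
Applying ∮E·dA = Q_enc/ε₀ with Φ = E(4πr²):
E = |Q_enc|/(4πε₀r²) = (4.33e-5)/(4π·8.85×10^-12·(0.244)²) = 6.54×10^6 N/C.

|E| = 6.54e6 N/C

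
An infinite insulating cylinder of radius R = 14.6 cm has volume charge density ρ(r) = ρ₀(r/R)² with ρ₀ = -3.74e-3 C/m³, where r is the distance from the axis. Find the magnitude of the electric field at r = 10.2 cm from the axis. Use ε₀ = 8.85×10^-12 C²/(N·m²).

By cylindrical symmetry E is radial; use a coaxial Gaussian cylinder of radius 10.2 cm and length L (r < R).
Integrating ρ over the cross-section to radius r: λ_enc = (2πρ₀/R²) ∫₀^r r'^3 dr' = 2πρ₀ r^4/(4·R²) = -2.983×10^-5 C/m.
Since E is radial and uniform over the curved surface, Φ = E·2πrL = Q_enc/ε₀ = λ_enc L/ε₀.
E = |λ_enc|/(2πε₀r) = (2.983×10^-5)/(2π·8.85×10^-12·0.102) = 5.26×10^6 N/C.

|E| = 5.26×10^6 N/C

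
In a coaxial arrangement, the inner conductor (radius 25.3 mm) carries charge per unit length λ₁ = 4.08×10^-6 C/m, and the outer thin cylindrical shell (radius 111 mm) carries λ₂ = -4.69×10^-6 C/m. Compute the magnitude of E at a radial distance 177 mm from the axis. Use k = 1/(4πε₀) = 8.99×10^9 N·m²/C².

Take a coaxial cylindrical Gaussian surface of radius r = 177 mm and length L (r > 111 mm, enclosing both).
λ_enc = λ₁ + λ₂ = (4.08×10^-6) + (-4.69×10^-6) = -6.10×10^-7 C/m.
Gauss's law: E·2πrL = λ_enc L/ε₀.
E = 2k|λ_enc|/r = 2(8.99×10^9)(6.10e-7)/(0.177) = 6.20×10^4 N/C.

6.20×10^4 N/C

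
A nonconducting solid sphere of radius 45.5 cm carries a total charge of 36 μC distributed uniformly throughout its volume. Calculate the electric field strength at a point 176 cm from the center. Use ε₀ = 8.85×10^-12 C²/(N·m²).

Take a concentric spherical Gaussian surface of radius r = 176 cm (r > R, so the entire charge is enclosed).
Q_enc = 36 μC = 3.60e-5 C.
By Gauss's law, ∮E·dA = E·4πr² = Q_enc/ε₀.
E = |Q_enc|/(4πε₀r²) = (3.60×10^-5)/(4π·8.85×10^-12·(1.76)²) = 1.05e5 N/C.

E = 1.05×10^5 V/m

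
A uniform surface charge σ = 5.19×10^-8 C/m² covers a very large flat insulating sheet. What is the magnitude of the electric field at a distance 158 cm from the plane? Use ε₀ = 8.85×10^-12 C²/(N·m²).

The symmetry is planar: E is normal to the sheet and the same magnitude on both sides. Take a pillbox straddling the sheet with end-cap area A.
Only the two end caps contribute flux: Φ = 2EA. With Q_enc = σA, Gauss's law gives E = |σ|/(2ε₀).
E = |σ|/(2ε₀) = (5.19e-8)/(2·8.85×10^-12) = 2.93×10^3 N/C.

|E| = 2.93×10^3 N/C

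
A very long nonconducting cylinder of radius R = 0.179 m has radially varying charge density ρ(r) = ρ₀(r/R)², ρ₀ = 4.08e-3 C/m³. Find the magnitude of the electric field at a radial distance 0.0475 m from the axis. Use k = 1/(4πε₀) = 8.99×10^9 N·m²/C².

Choose a coaxial cylinder of radius r = 0.0475 m (arbitrary length L) as the Gaussian surface (r < R).
Integrating ρ over the cross-section to radius r: λ_enc = (2πρ₀/R²) ∫₀^r r'^3 dr' = 2πρ₀ r^4/(4·R²) = 1.018×10^-6 C/m.
Since E is radial and uniform over the curved surface, Φ = E·2πrL = Q_enc/ε₀ = λ_enc L/ε₀.
E = 2k|λ_enc|/r = 2(8.99×10^9)(1.018×10^-6)/(0.0475) = 3.85×10^5 N/C.

E ≈ 3.85×10^5 V/m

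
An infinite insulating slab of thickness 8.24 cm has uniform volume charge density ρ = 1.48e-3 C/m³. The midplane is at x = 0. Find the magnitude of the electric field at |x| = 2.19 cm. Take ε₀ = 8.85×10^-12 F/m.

By symmetry E is perpendicular to the slab. A Gaussian pillbox from −2.19 cm to +2.19 cm (face area A) lies entirely within the slab.
Q_enc = ρ·(2x)·A and flux = 2EA, so 2EA = 2ρxA/ε₀ ⇒ E = |ρ|x/ε₀.
E = (1.48e-3)(0.0219)/(8.85×10^-12) = 3.66×10^6 N/C.

3.66×10^6 N/C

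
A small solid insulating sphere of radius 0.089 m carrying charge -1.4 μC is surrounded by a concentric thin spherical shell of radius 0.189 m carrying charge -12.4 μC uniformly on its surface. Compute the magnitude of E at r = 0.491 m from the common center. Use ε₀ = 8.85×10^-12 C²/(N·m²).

|E| = 5.15×10^5 N/C

Take a concentric spherical Gaussian surface of radius r = 0.491 m (r > 0.189 m, enclosing both).
Q_enc = (-1.4 μC) + (-12.4 μC) = -1.38×10^-5 C.
By Gauss's law, ∮E·dA = E·4πr² = Q_enc/ε₀.
E = |Q_enc|/(4πε₀r²) = (1.38×10^-5)/(4π·8.85×10^-12·(0.491)²) = 5.15e5 N/C.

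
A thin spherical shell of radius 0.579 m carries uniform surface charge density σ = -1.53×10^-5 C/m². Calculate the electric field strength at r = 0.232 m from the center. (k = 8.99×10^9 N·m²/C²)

|E| = 0 N/C

Use a concentric Gaussian sphere at r = 0.232 m (inside the shell, r < 0.579 m).
No charge lies within this surface, so Q_enc = 0 and Gauss's law gives E·4πr² = 0 ⇒ E = 0.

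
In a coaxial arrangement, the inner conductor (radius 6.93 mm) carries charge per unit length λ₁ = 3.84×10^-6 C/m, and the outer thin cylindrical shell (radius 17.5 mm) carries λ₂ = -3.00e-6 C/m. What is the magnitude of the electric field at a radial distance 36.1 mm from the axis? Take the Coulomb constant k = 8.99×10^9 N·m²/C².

Choose a coaxial cylinder of radius r = 36.1 mm (arbitrary length L) as the Gaussian surface (r > 17.5 mm, enclosing both).
λ_enc = λ₁ + λ₂ = (3.84×10^-6) + (-3.00e-6) = 8.40×10^-7 C/m.
Gauss's law: E·2πrL = λ_enc L/ε₀.
E = 2k|λ_enc|/r = 2(8.99×10^9)(8.40×10^-7)/(0.0361) = 4.18e5 N/C.

4.18e5 V/m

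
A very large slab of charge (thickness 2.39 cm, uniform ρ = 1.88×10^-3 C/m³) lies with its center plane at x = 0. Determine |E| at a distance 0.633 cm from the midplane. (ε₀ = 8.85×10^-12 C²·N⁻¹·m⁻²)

By symmetry E is perpendicular to the slab. A Gaussian pillbox from −0.633 cm to +0.633 cm (face area A) lies entirely within the slab.
Q_enc = ρ·(2x)·A and flux = 2EA, so 2EA = 2ρxA/ε₀ ⇒ E = |ρ|x/ε₀.
E = (1.88×10^-3)(0.00633)/(8.85×10^-12) = 1.34×10^6 N/C.

|E| ≈ 1.34×10^6 N/C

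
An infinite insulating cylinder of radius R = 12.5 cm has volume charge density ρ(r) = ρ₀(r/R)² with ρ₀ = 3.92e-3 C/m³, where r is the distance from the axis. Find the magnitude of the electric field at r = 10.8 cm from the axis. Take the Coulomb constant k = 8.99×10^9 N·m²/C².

|E| = 8.93×10^6 N/C

By cylindrical symmetry E is radial; use a coaxial Gaussian cylinder of radius 10.8 cm and length L (r < R).
Integrating ρ over the cross-section to radius r: λ_enc = (2πρ₀/R²) ∫₀^r r'^3 dr' = 2πρ₀ r^4/(4·R²) = 5.361×10^-5 C/m.
Gauss's law: E·2πrL = λ_enc L/ε₀.
E = 2k|λ_enc|/r = 2(8.99×10^9)(5.361×10^-5)/(0.108) = 8.93×10^6 N/C.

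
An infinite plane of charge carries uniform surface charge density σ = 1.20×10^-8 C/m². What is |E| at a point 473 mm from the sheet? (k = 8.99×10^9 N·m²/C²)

The symmetry is planar: E is normal to the sheet and the same magnitude on both sides. Take a pillbox straddling the sheet with end-cap area A.
Only the two end caps contribute flux: Φ = 2EA. With Q_enc = σA, Gauss's law gives E = |σ|/(2ε₀).
E = 2πk|σ| = 2π(8.99×10^9)(1.20×10^-8) = 678 N/C.

E ≈ 678 N/C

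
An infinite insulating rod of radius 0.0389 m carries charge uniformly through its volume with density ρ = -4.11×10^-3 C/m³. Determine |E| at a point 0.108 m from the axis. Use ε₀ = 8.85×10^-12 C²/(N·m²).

Take a coaxial cylindrical Gaussian surface of radius r = 0.108 m and length L (r > 0.0389 m, full cross-section enclosed).
λ_enc = ρ·πR² = (-4.11e-3)π(0.0389)² = -1.954e-5 C/m.
By Gauss's law (flux through the curved wall only), E·2πrL = λ_enc L/ε₀.
E = |λ_enc|/(2πε₀r) = (1.954e-5)/(2π·8.85×10^-12·0.108) = 3.25e6 N/C.

E ≈ 3.25×10^6 V/m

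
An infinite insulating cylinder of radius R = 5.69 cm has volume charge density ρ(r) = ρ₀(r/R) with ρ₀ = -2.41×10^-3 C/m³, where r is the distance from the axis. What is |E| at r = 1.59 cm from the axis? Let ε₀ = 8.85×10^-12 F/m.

Choose a coaxial cylinder of radius r = 1.59 cm (arbitrary length L) as the Gaussian surface (r < R).
λ_enc = ∫₀^r ρ(r')·2πr' dr' = (2πρ₀/R)·r^3/3 = -3.566e-7 C/m.
Applying ∮E·dA = Q_enc/ε₀ with the end caps contributing no flux:
E = |λ_enc|/(2πε₀r) = (3.566×10^-7)/(2π·8.85×10^-12·0.0159) = 4.03e5 N/C.

|E| = 4.03×10^5 N/C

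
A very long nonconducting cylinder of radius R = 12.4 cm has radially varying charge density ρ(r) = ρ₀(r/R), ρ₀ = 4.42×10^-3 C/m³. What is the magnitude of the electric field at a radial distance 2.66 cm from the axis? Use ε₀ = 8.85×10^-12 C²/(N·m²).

Coaxial Gaussian cylinder, radius r = 2.66 cm, length L (r < R).
λ_enc = ∫₀^r ρ(r')·2πr' dr' = (2πρ₀/R)·r^3/3 = 1.405×10^-6 C/m.
Since E is radial and uniform over the curved surface, Φ = E·2πrL = Q_enc/ε₀ = λ_enc L/ε₀.
E = |λ_enc|/(2πε₀r) = (1.405e-6)/(2π·8.85×10^-12·0.0266) = 9.50e5 N/C.

|E| = 9.50e5 N/C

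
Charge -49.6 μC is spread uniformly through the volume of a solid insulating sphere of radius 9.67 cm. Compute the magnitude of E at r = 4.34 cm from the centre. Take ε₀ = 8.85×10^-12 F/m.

|E| = 2.14×10^7 N/C

Symmetry ⇒ E = E(r) r̂. Gaussian sphere of radius r = 4.34 cm (r < R).
For a uniform sphere the enclosed fraction is (r/R)³, so Q_enc = (-49.6 μC)(0.0434/0.0967)³ = -4.484×10^-6 C.
Gauss's law: E·4πr² = Q_enc/ε₀.
E = |Q_enc|/(4πε₀r²) = (4.484×10^-6)/(4π·8.85×10^-12·(0.0434)²) = 2.14×10^7 N/C.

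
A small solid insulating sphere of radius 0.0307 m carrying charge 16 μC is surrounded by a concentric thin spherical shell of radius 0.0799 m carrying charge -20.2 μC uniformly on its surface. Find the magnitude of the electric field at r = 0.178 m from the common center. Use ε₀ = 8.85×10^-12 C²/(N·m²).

|E| ≈ 1.19×10^6 V/m

Take a concentric spherical Gaussian surface of radius r = 0.178 m (r > 0.0799 m, enclosing both).
Q_enc = (16 μC) + (-20.2 μC) = -4.20×10^-6 C.
Since E is radial and uniform over the Gaussian sphere, Φ = E·4πr² = Q_enc/ε₀.
E = |Q_enc|/(4πε₀r²) = (4.20×10^-6)/(4π·8.85×10^-12·(0.178)²) = 1.19×10^6 N/C.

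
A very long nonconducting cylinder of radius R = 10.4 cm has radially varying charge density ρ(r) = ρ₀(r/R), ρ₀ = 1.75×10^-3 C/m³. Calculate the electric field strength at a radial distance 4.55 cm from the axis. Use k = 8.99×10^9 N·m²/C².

|E| ≈ 1.31e6 N/C

By cylindrical symmetry E is radial; use a coaxial Gaussian cylinder of radius 4.55 cm and length L (r < R).
Integrating ρ over the cross-section to radius r: λ_enc = (2πρ₀/R) ∫₀^r r'^2 dr' = 2πρ₀ r^3/(3·R) = 3.32e-6 C/m.
Applying ∮E·dA = Q_enc/ε₀ with the end caps contributing no flux:
E = 2k|λ_enc|/r = 2(8.99×10^9)(3.32×10^-6)/(0.0455) = 1.31×10^6 N/C.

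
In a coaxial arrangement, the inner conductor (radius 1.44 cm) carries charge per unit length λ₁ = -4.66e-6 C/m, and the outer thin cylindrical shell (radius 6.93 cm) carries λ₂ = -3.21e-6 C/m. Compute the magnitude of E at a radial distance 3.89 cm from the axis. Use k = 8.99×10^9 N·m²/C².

E = 2.15e6 N/C

Choose a coaxial cylinder of radius r = 3.89 cm (arbitrary length L) as the Gaussian surface (between the conductors, 1.44 cm < r < 6.93 cm).
The shell at 6.93 cm lies outside the Gaussian surface, so λ_enc = λ₁ = -4.66e-6 C/m.
Gauss's law: E·2πrL = λ_enc L/ε₀.
E = 2k|λ_enc|/r = 2(8.99×10^9)(4.66×10^-6)/(0.0389) = 2.15×10^6 N/C.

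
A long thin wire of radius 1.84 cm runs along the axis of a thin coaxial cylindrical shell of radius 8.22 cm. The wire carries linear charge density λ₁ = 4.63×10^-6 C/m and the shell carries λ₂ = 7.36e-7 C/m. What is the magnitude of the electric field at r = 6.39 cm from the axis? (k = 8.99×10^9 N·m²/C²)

1.30e6 N/C

Choose a coaxial cylinder of radius r = 6.39 cm (arbitrary length L) as the Gaussian surface (between the conductors, 1.84 cm < r < 8.22 cm).
The shell at 8.22 cm lies outside the Gaussian surface, so λ_enc = λ₁ = 4.63×10^-6 C/m.
By Gauss's law (flux through the curved wall only), E·2πrL = λ_enc L/ε₀.
E = 2k|λ_enc|/r = 2(8.99×10^9)(4.63e-6)/(0.0639) = 1.30×10^6 N/C.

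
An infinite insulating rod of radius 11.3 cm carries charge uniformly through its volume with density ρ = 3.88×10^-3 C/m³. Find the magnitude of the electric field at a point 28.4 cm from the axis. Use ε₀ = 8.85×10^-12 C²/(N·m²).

|E| ≈ 9.86×10^6 N/C

Choose a coaxial cylinder of radius r = 28.4 cm (arbitrary length L) as the Gaussian surface (r > 11.3 cm, full cross-section enclosed).
λ_enc = ρ·πR² = (3.88e-3)π(0.113)² = 1.556e-4 C/m.
Since E is radial and uniform over the curved surface, Φ = E·2πrL = Q_enc/ε₀ = λ_enc L/ε₀.
E = |λ_enc|/(2πε₀r) = (1.556×10^-4)/(2π·8.85×10^-12·0.284) = 9.86e6 N/C.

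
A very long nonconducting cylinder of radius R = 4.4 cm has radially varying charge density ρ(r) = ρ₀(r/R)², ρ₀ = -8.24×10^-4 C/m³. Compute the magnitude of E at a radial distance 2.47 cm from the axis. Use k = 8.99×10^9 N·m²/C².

E = 1.81e5 N/C

By cylindrical symmetry E is radial; use a coaxial Gaussian cylinder of radius 2.47 cm and length L (r < R).
Integrating ρ over the cross-section to radius r: λ_enc = (2πρ₀/R²) ∫₀^r r'^3 dr' = 2πρ₀ r^4/(4·R²) = -2.488e-7 C/m.
Gauss's law: E·2πrL = λ_enc L/ε₀.
E = 2k|λ_enc|/r = 2(8.99×10^9)(2.488×10^-7)/(0.0247) = 1.81×10^5 N/C.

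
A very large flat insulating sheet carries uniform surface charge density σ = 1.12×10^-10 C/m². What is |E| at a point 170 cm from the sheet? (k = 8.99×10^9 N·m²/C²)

Choose a cylindrical pillbox piercing the sheet, end faces (area A) parallel to it.
Only the two end caps contribute flux: Φ = 2EA. With Q_enc = σA, Gauss's law gives E = |σ|/(2ε₀).
E = 2πk|σ| = 2π(8.99×10^9)(1.12×10^-10) = 6.33 N/C.

6.33 N/C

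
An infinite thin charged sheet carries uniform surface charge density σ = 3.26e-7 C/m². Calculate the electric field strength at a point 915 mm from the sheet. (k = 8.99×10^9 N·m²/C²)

By planar symmetry E is perpendicular to the sheet and uniform; use a Gaussian pillbox with flat faces of area A on each side of the sheet.
Flux Φ = 2EA and Q_enc = σA, so 2EA = σA/ε₀ ⇒ E = |σ|/(2ε₀), independent of distance.
E = 2πk|σ| = 2π(8.99×10^9)(3.26×10^-7) = 1.84×10^4 N/C.

1.84×10^4 N/C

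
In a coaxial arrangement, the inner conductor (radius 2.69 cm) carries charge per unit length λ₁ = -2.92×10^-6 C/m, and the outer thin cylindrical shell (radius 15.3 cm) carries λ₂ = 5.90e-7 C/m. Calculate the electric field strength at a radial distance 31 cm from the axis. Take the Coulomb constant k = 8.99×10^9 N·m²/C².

|E| ≈ 1.35×10^5 N/C

Take a coaxial cylindrical Gaussian surface of radius r = 31 cm and length L (r > 15.3 cm, enclosing both).
λ_enc = λ₁ + λ₂ = (-2.92×10^-6) + (5.90×10^-7) = -2.33×10^-6 C/m.
Since E is radial and uniform over the curved surface, Φ = E·2πrL = Q_enc/ε₀ = λ_enc L/ε₀.
E = 2k|λ_enc|/r = 2(8.99×10^9)(2.33e-6)/(0.31) = 1.35×10^5 N/C.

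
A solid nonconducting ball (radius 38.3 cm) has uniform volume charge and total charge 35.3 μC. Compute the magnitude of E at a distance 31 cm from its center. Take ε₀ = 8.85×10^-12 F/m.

E = 1.75×10^6 N/C

Take a concentric spherical Gaussian surface of radius r = 31 cm (r < R).
Only the charge within r is enclosed: Q_enc = Q·(r/R)³ = (35.3 μC)·(31 cm/38.3 cm)³ = 1.872×10^-5 C.
By Gauss's law, ∮E·dA = E·4πr² = Q_enc/ε₀.
E = |Q_enc|/(4πε₀r²) = (1.872×10^-5)/(4π·8.85×10^-12·(0.31)²) = 1.75e6 N/C.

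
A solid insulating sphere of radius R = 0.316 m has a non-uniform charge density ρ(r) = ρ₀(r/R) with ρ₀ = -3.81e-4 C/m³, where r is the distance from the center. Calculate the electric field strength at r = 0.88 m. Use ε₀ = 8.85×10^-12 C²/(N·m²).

Take a concentric spherical Gaussian surface of radius r = 0.88 m (r > R, all charge enclosed).
Q_enc = 4π ∫₀^R ρ₀(r'/R)^1 r'² dr' = 4πρ₀R³/4 = -3.777×10^-5 C.
Since E is radial and uniform over the Gaussian sphere, Φ = E·4πr² = Q_enc/ε₀.
E = |Q_enc|/(4πε₀r²) = (3.777×10^-5)/(4π·8.85×10^-12·(0.88)²) = 4.39e5 N/C.

E ≈ 4.39×10^5 N/C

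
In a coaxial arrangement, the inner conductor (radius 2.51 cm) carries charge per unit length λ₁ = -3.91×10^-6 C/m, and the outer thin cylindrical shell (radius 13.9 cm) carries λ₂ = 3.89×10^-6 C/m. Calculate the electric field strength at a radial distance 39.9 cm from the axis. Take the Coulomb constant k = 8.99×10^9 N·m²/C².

Take a coaxial cylindrical Gaussian surface of radius r = 39.9 cm and length L (r > 13.9 cm, enclosing both).
λ_enc = λ₁ + λ₂ = (-3.91e-6) + (3.89×10^-6) = -2.00×10^-8 C/m.
Applying ∮E·dA = Q_enc/ε₀ with the end caps contributing no flux:
E = 2k|λ_enc|/r = 2(8.99×10^9)(2.00e-8)/(0.399) = 901 N/C.

|E| = 901 N/C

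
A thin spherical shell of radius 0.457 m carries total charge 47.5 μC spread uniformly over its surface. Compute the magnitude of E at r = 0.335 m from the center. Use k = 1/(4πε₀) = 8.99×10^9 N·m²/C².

By spherical symmetry E is radial; choose a Gaussian sphere of radius r = 0.335 m (inside the shell, r < 0.457 m).
All the charge is outside the Gaussian surface: Q_enc = 0, hence E = 0 everywhere inside the shell.

E = 0 (no enclosed charge)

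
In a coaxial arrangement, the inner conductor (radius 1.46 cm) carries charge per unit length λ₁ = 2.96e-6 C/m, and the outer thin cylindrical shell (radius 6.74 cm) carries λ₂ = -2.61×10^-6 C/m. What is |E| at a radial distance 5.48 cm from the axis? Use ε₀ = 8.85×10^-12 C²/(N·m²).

By cylindrical symmetry E is radial; use a coaxial Gaussian cylinder of radius 5.48 cm and length L (between the conductors, 1.46 cm < r < 6.74 cm).
The shell at 6.74 cm lies outside the Gaussian surface, so λ_enc = λ₁ = 2.96×10^-6 C/m.
By Gauss's law (flux through the curved wall only), E·2πrL = λ_enc L/ε₀.
E = |λ_enc|/(2πε₀r) = (2.96×10^-6)/(2π·8.85×10^-12·0.0548) = 9.71×10^5 N/C.

9.71e5 N/C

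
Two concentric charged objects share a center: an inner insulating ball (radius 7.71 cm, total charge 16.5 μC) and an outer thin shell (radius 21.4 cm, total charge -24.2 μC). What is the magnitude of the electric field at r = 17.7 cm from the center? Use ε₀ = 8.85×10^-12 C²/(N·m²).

By spherical symmetry E is radial; choose a Gaussian sphere of radius r = 17.7 cm (between the bodies, 7.71 cm < r < 21.4 cm).
The shell at 21.4 cm lies outside the Gaussian surface, so Q_enc = 16.5 μC = 1.65e-5 C.
Since E is radial and uniform over the Gaussian sphere, Φ = E·4πr² = Q_enc/ε₀.
E = |Q_enc|/(4πε₀r²) = (1.65×10^-5)/(4π·8.85×10^-12·(0.177)²) = 4.74e6 N/C.

|E| ≈ 4.74e6 V/m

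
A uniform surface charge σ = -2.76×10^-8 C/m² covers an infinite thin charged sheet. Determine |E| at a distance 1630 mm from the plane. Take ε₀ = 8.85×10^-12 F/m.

The symmetry is planar: E is normal to the sheet and the same magnitude on both sides. Take a pillbox straddling the sheet with end-cap area A.
Only the two end caps contribute flux: Φ = 2EA. With Q_enc = σA, Gauss's law gives E = |σ|/(2ε₀).
E = |σ|/(2ε₀) = (2.76×10^-8)/(2·8.85×10^-12) = 1.56×10^3 N/C.

E = 1.56×10^3 V/m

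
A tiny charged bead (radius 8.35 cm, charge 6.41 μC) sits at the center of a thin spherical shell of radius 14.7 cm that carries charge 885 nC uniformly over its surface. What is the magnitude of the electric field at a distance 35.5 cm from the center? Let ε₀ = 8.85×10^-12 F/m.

E = 5.20e5 N/C

Use a concentric Gaussian sphere at r = 35.5 cm (r > 14.7 cm, enclosing both).
Q_enc = (6.41 μC) + (885 nC) = 7.295e-6 C.
By Gauss's law, ∮E·dA = E·4πr² = Q_enc/ε₀.
E = |Q_enc|/(4πε₀r²) = (7.295×10^-6)/(4π·8.85×10^-12·(0.355)²) = 5.20×10^5 N/C.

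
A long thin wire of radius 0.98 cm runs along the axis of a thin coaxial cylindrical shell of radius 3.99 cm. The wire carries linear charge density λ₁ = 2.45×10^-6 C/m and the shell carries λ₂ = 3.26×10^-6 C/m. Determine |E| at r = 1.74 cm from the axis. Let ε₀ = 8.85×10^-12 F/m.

2.53×10^6 N/C

By cylindrical symmetry E is radial; use a coaxial Gaussian cylinder of radius 1.74 cm and length L (between the conductors, 0.98 cm < r < 3.99 cm).
The shell at 3.99 cm lies outside the Gaussian surface, so λ_enc = λ₁ = 2.45e-6 C/m.
By Gauss's law (flux through the curved wall only), E·2πrL = λ_enc L/ε₀.
E = |λ_enc|/(2πε₀r) = (2.45×10^-6)/(2π·8.85×10^-12·0.0174) = 2.53×10^6 N/C.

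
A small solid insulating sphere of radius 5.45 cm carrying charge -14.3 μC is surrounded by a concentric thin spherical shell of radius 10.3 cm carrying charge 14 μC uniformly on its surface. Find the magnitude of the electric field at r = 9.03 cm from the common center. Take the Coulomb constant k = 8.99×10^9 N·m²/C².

|E| = 1.58×10^7 N/C

Take a concentric spherical Gaussian surface of radius r = 9.03 cm (between the bodies, 5.45 cm < r < 10.3 cm).
The shell at 10.3 cm lies outside the Gaussian surface, so Q_enc = -14.3 μC = -1.43×10^-5 C.
By Gauss's law, ∮E·dA = E·4πr² = Q_enc/ε₀.
E = k|Q_enc|/r² = (8.99×10^9)(1.43e-5)/(0.0903)² = 1.58×10^7 N/C.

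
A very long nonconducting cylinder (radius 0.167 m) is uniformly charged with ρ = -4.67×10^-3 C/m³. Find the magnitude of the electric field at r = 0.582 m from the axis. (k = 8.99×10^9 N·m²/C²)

Take a coaxial cylindrical Gaussian surface of radius r = 0.582 m and length L (r > 0.167 m, full cross-section enclosed).
λ_enc = ρ·πR² = (-4.67×10^-3)π(0.167)² = -4.092×10^-4 C/m.
Applying ∮E·dA = Q_enc/ε₀ with the end caps contributing no flux:
E = 2k|λ_enc|/r = 2(8.99×10^9)(4.092e-4)/(0.582) = 1.26×10^7 N/C.

E ≈ 1.26×10^7 N/C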